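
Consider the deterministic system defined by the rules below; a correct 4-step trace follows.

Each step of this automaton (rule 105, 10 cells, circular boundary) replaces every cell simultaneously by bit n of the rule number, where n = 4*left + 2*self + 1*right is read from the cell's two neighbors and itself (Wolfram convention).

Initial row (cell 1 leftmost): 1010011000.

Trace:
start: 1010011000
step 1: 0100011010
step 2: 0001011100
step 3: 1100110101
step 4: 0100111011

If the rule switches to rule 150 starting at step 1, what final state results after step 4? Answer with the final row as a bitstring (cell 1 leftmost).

0100111011

(re-executing steps 1..4 under rule 150; state before step 1: 1010011000)
step 1: 1011100101
step 2: 0001011100
step 3: 0011001010
step 4: 0100111011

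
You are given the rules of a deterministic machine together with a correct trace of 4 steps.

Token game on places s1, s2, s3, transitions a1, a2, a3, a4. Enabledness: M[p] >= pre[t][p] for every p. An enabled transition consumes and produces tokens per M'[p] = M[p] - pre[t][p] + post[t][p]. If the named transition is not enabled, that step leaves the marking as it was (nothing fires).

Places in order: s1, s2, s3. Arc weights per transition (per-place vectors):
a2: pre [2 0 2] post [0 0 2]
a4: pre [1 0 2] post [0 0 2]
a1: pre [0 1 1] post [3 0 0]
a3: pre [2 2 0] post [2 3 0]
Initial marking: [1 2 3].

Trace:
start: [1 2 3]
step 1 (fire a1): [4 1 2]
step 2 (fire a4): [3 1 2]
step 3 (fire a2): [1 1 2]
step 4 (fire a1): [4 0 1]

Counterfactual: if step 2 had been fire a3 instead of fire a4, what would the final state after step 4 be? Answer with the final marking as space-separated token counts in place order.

5 0 1

(re-executing from step 2 with the substitution; state before step 2: [4 1 2])
step 2 (fire a3): [4 1 2]
step 3 (fire a2): [2 1 2]
step 4 (fire a1): [5 0 1]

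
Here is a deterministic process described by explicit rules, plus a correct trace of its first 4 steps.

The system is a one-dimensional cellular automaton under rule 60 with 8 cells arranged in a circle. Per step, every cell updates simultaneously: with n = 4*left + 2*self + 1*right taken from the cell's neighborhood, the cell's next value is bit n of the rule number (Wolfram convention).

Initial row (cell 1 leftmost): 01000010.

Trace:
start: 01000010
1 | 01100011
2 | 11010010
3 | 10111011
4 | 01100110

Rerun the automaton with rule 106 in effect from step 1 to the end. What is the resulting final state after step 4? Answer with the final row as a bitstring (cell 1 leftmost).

00100100

(re-executing steps 1..4 under rule 106; state before step 1: 01000010)
1 | 10000100
2 | 00001001
3 | 00010010
4 | 00100100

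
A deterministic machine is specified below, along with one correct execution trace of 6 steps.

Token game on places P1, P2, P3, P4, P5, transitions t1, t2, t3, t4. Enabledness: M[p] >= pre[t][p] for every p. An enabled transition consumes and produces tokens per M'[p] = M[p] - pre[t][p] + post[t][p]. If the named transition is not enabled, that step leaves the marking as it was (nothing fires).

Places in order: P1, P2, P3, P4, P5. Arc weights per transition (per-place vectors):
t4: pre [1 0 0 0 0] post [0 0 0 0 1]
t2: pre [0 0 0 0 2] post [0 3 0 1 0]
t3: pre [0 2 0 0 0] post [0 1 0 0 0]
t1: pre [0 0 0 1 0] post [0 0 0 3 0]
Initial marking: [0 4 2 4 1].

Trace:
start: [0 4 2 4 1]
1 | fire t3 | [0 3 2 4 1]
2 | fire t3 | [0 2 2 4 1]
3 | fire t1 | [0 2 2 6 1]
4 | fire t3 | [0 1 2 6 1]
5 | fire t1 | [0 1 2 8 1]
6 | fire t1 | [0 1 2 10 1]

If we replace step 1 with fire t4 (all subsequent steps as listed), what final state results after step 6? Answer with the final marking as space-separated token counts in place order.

0 2 2 10 1

(re-executing from step 1 with the substitution; state before step 1: [0 4 2 4 1])
1 | fire t4 | [0 4 2 4 1]
2 | fire t3 | [0 3 2 4 1]
3 | fire t1 | [0 3 2 6 1]
4 | fire t3 | [0 2 2 6 1]
5 | fire t1 | [0 2 2 8 1]
6 | fire t1 | [0 2 2 10 1]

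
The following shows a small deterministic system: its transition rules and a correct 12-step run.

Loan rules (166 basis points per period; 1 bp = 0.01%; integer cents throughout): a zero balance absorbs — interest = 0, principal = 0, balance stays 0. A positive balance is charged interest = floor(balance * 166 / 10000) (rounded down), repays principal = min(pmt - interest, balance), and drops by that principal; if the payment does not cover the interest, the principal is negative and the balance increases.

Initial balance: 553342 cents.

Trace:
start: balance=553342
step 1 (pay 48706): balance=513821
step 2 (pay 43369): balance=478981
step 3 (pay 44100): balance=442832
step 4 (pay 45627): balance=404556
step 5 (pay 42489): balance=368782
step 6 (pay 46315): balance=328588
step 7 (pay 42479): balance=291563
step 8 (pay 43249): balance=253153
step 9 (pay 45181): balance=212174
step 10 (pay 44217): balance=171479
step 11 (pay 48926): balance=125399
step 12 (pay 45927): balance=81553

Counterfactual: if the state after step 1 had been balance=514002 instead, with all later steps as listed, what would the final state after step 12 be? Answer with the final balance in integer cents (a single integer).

81770

state after step 1 := balance=514002
step 2 (pay 43369): balance=479165
step 3 (pay 44100): balance=443019
step 4 (pay 45627): balance=404746
step 5 (pay 42489): balance=368975
step 6 (pay 46315): balance=328784
step 7 (pay 42479): balance=291762
step 8 (pay 43249): balance=253356
step 9 (pay 45181): balance=212380
step 10 (pay 44217): balance=171688
step 11 (pay 48926): balance=125612
step 12 (pay 45927): balance=81770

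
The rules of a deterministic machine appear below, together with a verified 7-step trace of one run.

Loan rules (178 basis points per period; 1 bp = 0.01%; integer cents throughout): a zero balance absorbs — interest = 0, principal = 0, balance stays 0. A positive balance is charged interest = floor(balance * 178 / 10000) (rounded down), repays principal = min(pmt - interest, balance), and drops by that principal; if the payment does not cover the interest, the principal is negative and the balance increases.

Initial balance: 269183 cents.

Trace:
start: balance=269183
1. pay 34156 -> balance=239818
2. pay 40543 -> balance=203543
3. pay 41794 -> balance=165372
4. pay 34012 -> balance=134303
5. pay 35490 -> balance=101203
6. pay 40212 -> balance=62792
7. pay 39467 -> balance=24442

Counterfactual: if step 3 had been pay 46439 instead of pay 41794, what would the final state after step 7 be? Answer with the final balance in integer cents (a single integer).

19457

(re-executing from step 3 with the substitution; state before step 3: balance=203543)
3. pay 46439 -> balance=160727
4. pay 34012 -> balance=129575
5. pay 35490 -> balance=96391
6. pay 40212 -> balance=57894
7. pay 39467 -> balance=19457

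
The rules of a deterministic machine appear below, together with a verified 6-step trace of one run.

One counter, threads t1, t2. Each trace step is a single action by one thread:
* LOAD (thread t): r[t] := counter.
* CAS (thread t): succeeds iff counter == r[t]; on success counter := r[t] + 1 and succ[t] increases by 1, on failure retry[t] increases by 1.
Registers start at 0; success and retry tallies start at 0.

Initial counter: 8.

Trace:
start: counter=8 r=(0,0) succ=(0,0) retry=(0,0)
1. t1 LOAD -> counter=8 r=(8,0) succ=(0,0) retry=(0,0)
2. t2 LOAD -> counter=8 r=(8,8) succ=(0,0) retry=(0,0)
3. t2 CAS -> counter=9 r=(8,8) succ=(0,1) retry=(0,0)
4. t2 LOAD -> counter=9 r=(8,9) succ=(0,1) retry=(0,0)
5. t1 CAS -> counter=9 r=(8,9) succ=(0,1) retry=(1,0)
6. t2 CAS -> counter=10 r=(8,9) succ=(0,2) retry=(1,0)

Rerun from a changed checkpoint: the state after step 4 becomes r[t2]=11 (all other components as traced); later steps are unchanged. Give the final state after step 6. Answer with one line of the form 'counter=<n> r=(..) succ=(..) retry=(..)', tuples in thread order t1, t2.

counter=9 r=(8,11) succ=(0,1) retry=(1,1)

state after step 4 := counter=9 r=(8,11) succ=(0,1) retry=(0,0)
5. t1 CAS -> counter=9 r=(8,11) succ=(0,1) retry=(1,0)
6. t2 CAS -> counter=9 r=(8,11) succ=(0,1) retry=(1,1)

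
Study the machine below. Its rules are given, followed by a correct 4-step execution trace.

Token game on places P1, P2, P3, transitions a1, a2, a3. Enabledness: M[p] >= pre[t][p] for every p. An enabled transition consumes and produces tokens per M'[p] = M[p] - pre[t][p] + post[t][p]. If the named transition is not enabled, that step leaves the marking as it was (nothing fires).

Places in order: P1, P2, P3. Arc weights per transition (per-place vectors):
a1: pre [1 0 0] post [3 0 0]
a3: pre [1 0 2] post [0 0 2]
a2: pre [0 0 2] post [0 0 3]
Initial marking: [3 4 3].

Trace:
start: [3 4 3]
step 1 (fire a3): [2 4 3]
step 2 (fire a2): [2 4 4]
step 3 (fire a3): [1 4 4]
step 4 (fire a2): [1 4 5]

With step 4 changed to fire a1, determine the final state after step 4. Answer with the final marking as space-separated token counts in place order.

3 4 4

(re-executing from step 4 with the substitution; state before step 4: [1 4 4])
step 4 (fire a1): [3 4 4]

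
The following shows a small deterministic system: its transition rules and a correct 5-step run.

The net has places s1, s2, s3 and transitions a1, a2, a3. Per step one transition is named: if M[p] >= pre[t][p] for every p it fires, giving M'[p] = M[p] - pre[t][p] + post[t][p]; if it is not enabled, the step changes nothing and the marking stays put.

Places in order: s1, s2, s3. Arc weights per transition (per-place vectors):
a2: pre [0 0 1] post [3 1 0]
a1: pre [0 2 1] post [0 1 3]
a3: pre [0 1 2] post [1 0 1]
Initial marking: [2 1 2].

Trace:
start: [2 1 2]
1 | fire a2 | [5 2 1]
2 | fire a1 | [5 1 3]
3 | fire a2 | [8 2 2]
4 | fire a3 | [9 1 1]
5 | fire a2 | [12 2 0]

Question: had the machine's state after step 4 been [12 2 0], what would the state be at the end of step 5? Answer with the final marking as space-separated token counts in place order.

state after step 4 := [12 2 0]
5 | fire a2 | [12 2 0]

12 2 0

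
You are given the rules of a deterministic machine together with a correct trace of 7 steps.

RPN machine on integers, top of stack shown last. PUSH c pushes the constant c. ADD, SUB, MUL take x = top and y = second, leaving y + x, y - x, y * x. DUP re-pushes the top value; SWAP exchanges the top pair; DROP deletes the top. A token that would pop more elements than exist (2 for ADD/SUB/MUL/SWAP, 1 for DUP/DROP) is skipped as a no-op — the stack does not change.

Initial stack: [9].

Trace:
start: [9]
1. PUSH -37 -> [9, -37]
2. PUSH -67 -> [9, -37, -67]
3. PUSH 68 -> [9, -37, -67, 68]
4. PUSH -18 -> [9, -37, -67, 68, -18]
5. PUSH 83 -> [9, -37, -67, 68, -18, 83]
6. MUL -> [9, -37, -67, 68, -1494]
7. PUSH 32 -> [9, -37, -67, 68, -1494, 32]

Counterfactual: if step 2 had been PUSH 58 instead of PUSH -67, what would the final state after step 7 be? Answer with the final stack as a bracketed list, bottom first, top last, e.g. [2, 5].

[9, -37, 58, 68, -1494, 32]

(re-executing from step 2 with the substitution; state before step 2: [9, -37])
2. PUSH 58 -> [9, -37, 58]
3. PUSH 68 -> [9, -37, 58, 68]
4. PUSH -18 -> [9, -37, 58, 68, -18]
5. PUSH 83 -> [9, -37, 58, 68, -18, 83]
6. MUL -> [9, -37, 58, 68, -1494]
7. PUSH 32 -> [9, -37, 58, 68, -1494, 32]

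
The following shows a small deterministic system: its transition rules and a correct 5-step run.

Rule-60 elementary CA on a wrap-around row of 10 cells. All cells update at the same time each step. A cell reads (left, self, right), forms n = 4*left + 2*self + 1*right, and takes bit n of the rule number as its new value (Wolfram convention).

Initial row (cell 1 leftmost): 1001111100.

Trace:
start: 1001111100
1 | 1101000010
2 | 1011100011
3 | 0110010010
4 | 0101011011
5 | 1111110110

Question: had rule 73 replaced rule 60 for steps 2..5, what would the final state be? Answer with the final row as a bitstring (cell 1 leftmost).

1101011010

(re-executing steps 2..5 under rule 73; state before step 2: 1101000010)
2 | 1100011000
3 | 1101011010
4 | 1100011000
5 | 1101011010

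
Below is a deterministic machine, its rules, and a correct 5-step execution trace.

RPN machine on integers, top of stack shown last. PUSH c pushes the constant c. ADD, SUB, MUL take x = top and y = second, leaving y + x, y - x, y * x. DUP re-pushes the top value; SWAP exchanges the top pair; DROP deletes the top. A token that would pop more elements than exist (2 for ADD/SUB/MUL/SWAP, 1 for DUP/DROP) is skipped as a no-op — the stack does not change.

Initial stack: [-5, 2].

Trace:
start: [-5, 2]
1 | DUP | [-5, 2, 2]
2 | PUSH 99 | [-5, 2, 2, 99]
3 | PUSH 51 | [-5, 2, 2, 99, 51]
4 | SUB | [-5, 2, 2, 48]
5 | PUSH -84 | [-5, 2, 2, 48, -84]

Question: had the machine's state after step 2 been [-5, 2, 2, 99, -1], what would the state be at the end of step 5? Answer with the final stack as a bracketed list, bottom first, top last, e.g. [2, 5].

[-5, 2, 2, 99, -52, -84]

state after step 2 := [-5, 2, 2, 99, -1]
3 | PUSH 51 | [-5, 2, 2, 99, -1, 51]
4 | SUB | [-5, 2, 2, 99, -52]
5 | PUSH -84 | [-5, 2, 2, 99, -52, -84]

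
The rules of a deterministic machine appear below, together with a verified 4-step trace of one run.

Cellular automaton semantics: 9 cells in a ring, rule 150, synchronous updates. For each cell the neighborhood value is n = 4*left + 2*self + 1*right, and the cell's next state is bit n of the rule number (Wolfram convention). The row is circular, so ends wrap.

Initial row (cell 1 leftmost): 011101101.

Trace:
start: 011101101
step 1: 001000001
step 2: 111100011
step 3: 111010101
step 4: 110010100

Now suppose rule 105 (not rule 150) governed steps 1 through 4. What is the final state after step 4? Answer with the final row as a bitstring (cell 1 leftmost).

(re-executing steps 1..4 under rule 105; state before step 1: 011101101)
step 1: 110111110
step 2: 111100011
step 3: 000101010
step 4: 110010100

110010100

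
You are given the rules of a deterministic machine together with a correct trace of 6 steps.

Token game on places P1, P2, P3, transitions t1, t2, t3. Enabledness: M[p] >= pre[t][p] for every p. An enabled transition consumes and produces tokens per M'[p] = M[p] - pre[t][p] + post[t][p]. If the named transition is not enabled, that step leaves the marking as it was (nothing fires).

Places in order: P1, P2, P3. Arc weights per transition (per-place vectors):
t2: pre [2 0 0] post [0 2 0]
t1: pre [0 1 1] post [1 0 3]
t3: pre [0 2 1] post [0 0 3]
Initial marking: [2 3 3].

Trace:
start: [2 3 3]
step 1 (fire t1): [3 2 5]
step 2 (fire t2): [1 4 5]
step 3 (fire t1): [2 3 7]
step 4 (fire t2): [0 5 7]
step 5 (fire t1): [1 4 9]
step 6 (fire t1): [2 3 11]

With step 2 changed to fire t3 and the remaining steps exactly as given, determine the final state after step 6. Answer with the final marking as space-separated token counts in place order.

3 0 11

(re-executing from step 2 with the substitution; state before step 2: [3 2 5])
step 2 (fire t3): [3 0 7]
step 3 (fire t1): [3 0 7]
step 4 (fire t2): [1 2 7]
step 5 (fire t1): [2 1 9]
step 6 (fire t1): [3 0 11]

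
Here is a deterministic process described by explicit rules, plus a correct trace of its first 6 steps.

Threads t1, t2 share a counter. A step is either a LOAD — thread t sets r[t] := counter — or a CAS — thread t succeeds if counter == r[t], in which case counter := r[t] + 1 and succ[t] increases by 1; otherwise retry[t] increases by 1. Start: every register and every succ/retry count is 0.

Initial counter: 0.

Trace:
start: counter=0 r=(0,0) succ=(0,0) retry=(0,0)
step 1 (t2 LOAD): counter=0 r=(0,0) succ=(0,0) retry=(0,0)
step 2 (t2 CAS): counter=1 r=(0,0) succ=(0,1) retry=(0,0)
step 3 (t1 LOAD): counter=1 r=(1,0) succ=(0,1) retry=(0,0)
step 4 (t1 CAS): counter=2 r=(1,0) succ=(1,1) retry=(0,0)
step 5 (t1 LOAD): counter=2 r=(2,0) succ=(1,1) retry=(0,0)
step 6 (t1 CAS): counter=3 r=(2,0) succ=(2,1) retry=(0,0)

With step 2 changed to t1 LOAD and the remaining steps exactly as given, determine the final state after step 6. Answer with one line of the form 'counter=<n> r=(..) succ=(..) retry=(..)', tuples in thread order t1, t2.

(re-executing from step 2 with the substitution; state before step 2: counter=0 r=(0,0) succ=(0,0) retry=(0,0))
step 2 (t1 LOAD): counter=0 r=(0,0) succ=(0,0) retry=(0,0)
step 3 (t1 LOAD): counter=0 r=(0,0) succ=(0,0) retry=(0,0)
step 4 (t1 CAS): counter=1 r=(0,0) succ=(1,0) retry=(0,0)
step 5 (t1 LOAD): counter=1 r=(1,0) succ=(1,0) retry=(0,0)
step 6 (t1 CAS): counter=2 r=(1,0) succ=(2,0) retry=(0,0)

counter=2 r=(1,0) succ=(2,0) retry=(0,0)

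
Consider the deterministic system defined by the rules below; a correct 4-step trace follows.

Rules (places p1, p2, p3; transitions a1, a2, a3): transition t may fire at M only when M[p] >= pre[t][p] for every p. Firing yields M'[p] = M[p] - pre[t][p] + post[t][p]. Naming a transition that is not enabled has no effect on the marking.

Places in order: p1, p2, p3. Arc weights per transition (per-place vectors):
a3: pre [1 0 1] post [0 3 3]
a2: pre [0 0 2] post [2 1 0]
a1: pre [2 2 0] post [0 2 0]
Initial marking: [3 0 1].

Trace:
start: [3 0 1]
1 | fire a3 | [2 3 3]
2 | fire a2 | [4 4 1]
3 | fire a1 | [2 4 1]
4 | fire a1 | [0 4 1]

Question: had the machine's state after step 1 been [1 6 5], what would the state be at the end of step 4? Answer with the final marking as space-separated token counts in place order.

state after step 1 := [1 6 5]
2 | fire a2 | [3 7 3]
3 | fire a1 | [1 7 3]
4 | fire a1 | [1 7 3]

1 7 3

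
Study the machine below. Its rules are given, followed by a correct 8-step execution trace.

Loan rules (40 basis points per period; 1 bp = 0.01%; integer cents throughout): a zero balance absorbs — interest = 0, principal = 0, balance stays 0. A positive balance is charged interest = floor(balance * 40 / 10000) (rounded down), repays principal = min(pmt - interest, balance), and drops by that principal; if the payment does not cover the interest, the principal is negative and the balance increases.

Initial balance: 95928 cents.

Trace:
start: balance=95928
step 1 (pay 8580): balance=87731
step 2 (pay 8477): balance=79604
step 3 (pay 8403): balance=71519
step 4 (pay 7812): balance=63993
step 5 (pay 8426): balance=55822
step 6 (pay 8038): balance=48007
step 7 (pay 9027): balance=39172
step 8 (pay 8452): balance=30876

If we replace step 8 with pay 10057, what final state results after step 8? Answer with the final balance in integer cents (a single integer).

29271

(re-executing from step 8 with the substitution; state before step 8: balance=39172)
step 8 (pay 10057): balance=29271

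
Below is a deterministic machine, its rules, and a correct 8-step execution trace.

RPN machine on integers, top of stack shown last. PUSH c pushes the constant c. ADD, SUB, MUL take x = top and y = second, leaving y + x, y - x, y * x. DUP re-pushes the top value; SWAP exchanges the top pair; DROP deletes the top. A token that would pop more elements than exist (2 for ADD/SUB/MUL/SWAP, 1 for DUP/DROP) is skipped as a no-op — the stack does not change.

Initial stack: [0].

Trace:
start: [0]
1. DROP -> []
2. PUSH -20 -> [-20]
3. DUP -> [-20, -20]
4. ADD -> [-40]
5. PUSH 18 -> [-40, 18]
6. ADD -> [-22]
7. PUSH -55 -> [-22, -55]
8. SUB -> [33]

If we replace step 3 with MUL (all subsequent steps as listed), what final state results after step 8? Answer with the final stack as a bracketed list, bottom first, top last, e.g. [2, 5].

(re-executing from step 3 with the substitution; state before step 3: [-20])
3. MUL -> [-20]
4. ADD -> [-20]
5. PUSH 18 -> [-20, 18]
6. ADD -> [-2]
7. PUSH -55 -> [-2, -55]
8. SUB -> [53]

[53]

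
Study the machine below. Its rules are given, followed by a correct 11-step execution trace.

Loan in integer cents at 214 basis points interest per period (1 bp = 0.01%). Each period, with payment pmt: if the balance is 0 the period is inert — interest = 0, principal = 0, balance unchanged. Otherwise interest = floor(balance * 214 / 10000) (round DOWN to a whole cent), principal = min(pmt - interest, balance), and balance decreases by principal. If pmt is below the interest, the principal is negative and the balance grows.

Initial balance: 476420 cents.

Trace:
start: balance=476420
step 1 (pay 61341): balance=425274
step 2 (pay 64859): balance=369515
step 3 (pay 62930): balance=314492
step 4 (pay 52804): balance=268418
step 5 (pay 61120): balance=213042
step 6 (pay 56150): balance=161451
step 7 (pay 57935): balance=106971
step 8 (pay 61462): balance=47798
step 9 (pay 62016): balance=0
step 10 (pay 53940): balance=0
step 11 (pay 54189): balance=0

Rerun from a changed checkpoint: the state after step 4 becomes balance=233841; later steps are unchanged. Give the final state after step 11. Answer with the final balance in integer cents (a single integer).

0

state after step 4 := balance=233841
step 5 (pay 61120): balance=177725
step 6 (pay 56150): balance=125378
step 7 (pay 57935): balance=70126
step 8 (pay 61462): balance=10164
step 9 (pay 62016): balance=0
step 10 (pay 53940): balance=0
step 11 (pay 54189): balance=0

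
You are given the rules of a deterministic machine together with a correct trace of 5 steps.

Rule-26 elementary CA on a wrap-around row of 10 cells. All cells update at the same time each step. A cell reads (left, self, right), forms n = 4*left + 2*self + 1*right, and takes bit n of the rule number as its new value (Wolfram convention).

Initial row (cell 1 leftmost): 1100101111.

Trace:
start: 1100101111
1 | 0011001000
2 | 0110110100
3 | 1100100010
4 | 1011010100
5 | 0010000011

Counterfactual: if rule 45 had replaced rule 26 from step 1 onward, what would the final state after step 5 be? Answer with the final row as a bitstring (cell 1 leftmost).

1011110001

(re-executing steps 1..5 under rule 45; state before step 1: 1100101111)
1 | 0000111000
2 | 1110100011
3 | 0001101010
4 | 1101011110
5 | 1011110001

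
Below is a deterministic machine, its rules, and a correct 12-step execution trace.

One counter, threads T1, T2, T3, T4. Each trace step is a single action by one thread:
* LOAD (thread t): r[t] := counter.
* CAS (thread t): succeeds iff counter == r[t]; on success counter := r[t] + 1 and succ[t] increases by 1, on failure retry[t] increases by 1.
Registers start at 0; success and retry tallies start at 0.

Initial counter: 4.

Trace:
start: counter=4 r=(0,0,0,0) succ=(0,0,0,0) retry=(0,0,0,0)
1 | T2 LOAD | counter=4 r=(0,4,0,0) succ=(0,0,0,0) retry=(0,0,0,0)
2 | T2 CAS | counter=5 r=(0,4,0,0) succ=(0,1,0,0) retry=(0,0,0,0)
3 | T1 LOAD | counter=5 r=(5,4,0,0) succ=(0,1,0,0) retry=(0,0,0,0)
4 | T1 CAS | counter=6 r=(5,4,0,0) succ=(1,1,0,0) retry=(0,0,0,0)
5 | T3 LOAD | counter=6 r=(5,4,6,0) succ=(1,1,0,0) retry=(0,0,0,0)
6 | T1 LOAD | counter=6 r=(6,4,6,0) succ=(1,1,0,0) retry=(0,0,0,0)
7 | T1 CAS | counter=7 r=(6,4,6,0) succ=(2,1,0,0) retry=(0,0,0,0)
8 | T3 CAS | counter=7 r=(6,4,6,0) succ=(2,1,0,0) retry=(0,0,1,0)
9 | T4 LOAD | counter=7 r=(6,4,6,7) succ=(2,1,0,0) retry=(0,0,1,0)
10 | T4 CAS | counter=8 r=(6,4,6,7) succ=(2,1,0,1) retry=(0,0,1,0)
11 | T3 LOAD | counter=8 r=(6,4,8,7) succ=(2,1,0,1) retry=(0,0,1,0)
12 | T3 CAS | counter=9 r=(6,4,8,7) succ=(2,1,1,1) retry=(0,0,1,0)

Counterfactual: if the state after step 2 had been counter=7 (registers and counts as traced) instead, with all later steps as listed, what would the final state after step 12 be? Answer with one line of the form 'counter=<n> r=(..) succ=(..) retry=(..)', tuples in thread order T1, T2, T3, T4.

counter=11 r=(8,4,10,9) succ=(2,1,1,1) retry=(0,0,1,0)

state after step 2 := counter=7 r=(0,4,0,0) succ=(0,1,0,0) retry=(0,0,0,0)
3 | T1 LOAD | counter=7 r=(7,4,0,0) succ=(0,1,0,0) retry=(0,0,0,0)
4 | T1 CAS | counter=8 r=(7,4,0,0) succ=(1,1,0,0) retry=(0,0,0,0)
5 | T3 LOAD | counter=8 r=(7,4,8,0) succ=(1,1,0,0) retry=(0,0,0,0)
6 | T1 LOAD | counter=8 r=(8,4,8,0) succ=(1,1,0,0) retry=(0,0,0,0)
7 | T1 CAS | counter=9 r=(8,4,8,0) succ=(2,1,0,0) retry=(0,0,0,0)
8 | T3 CAS | counter=9 r=(8,4,8,0) succ=(2,1,0,0) retry=(0,0,1,0)
9 | T4 LOAD | counter=9 r=(8,4,8,9) succ=(2,1,0,0) retry=(0,0,1,0)
10 | T4 CAS | counter=10 r=(8,4,8,9) succ=(2,1,0,1) retry=(0,0,1,0)
11 | T3 LOAD | counter=10 r=(8,4,10,9) succ=(2,1,0,1) retry=(0,0,1,0)
12 | T3 CAS | counter=11 r=(8,4,10,9) succ=(2,1,1,1) retry=(0,0,1,0)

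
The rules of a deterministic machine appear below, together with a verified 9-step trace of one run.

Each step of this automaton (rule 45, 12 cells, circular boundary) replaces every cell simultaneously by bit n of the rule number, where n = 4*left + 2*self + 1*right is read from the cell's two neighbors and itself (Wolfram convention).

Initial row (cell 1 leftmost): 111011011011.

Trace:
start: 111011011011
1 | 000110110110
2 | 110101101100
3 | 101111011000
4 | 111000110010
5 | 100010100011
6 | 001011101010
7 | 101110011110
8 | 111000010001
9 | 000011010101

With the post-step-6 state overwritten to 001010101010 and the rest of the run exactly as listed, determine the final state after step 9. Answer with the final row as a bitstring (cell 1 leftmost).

000011111101

state after step 6 := 001010101010
7 | 101111111110
8 | 111000000001
9 | 000011111101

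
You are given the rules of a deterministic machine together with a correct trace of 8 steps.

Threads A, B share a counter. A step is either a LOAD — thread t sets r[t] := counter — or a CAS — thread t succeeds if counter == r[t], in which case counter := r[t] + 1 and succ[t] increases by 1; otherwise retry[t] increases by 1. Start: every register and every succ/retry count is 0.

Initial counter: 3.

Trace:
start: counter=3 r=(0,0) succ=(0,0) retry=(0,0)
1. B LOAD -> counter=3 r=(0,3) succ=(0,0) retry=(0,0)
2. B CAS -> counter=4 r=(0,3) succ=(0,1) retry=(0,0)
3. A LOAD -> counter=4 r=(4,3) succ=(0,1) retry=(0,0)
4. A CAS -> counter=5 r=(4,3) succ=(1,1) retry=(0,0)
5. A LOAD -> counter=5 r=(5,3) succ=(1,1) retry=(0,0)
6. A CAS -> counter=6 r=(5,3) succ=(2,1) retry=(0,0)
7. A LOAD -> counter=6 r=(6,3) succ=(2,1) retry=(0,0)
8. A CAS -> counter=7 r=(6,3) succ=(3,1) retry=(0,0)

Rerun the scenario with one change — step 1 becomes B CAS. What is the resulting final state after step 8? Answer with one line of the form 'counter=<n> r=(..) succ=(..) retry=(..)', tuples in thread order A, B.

(re-executing from step 1 with the substitution; state before step 1: counter=3 r=(0,0) succ=(0,0) retry=(0,0))
1. B CAS -> counter=3 r=(0,0) succ=(0,0) retry=(0,1)
2. B CAS -> counter=3 r=(0,0) succ=(0,0) retry=(0,2)
3. A LOAD -> counter=3 r=(3,0) succ=(0,0) retry=(0,2)
4. A CAS -> counter=4 r=(3,0) succ=(1,0) retry=(0,2)
5. A LOAD -> counter=4 r=(4,0) succ=(1,0) retry=(0,2)
6. A CAS -> counter=5 r=(4,0) succ=(2,0) retry=(0,2)
7. A LOAD -> counter=5 r=(5,0) succ=(2,0) retry=(0,2)
8. A CAS -> counter=6 r=(5,0) succ=(3,0) retry=(0,2)

counter=6 r=(5,0) succ=(3,0) retry=(0,2)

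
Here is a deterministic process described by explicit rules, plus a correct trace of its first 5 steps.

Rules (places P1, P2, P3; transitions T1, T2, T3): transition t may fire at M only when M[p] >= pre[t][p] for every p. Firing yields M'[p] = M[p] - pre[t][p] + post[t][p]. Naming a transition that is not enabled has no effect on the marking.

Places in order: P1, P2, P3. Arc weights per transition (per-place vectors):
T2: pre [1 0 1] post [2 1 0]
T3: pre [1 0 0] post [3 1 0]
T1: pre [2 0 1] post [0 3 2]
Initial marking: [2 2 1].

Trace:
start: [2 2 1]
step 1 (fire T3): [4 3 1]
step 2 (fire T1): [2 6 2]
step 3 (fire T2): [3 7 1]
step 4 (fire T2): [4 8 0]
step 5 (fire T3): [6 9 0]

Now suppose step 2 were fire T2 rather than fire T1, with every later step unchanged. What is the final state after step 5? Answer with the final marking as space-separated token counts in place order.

(re-executing from step 2 with the substitution; state before step 2: [4 3 1])
step 2 (fire T2): [5 4 0]
step 3 (fire T2): [5 4 0]
step 4 (fire T2): [5 4 0]
step 5 (fire T3): [7 5 0]

7 5 0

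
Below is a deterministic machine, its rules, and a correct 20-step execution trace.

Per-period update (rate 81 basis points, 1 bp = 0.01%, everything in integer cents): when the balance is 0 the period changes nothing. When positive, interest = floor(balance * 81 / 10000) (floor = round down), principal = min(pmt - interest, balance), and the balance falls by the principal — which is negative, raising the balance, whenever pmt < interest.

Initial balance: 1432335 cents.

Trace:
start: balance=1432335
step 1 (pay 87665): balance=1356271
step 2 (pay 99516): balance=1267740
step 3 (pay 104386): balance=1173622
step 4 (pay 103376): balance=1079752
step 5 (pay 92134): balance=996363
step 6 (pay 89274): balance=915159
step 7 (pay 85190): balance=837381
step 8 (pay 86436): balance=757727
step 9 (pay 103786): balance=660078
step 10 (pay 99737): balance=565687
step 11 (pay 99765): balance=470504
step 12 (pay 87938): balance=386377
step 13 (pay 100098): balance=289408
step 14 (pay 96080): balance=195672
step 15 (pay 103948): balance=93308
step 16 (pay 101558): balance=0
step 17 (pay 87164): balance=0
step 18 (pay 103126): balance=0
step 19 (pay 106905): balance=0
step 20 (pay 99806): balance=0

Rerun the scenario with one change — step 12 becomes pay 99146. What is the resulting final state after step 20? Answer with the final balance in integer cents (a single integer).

0

(re-executing from step 12 with the substitution; state before step 12: balance=470504)
step 12 (pay 99146): balance=375169
step 13 (pay 100098): balance=278109
step 14 (pay 96080): balance=184281
step 15 (pay 103948): balance=81825
step 16 (pay 101558): balance=0
step 17 (pay 87164): balance=0
step 18 (pay 103126): balance=0
step 19 (pay 106905): balance=0
step 20 (pay 99806): balance=0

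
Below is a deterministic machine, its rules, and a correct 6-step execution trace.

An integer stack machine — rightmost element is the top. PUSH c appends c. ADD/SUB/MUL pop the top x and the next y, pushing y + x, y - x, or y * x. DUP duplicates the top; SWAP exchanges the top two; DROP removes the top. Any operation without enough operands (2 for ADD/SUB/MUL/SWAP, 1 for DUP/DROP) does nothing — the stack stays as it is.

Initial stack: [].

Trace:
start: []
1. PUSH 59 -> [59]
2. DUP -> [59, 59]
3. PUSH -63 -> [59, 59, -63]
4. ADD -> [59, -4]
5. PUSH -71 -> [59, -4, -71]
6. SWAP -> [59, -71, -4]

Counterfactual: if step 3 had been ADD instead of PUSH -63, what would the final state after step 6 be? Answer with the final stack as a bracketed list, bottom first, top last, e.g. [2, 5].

[-71, 118]

(re-executing from step 3 with the substitution; state before step 3: [59, 59])
3. ADD -> [118]
4. ADD -> [118]
5. PUSH -71 -> [118, -71]
6. SWAP -> [-71, 118]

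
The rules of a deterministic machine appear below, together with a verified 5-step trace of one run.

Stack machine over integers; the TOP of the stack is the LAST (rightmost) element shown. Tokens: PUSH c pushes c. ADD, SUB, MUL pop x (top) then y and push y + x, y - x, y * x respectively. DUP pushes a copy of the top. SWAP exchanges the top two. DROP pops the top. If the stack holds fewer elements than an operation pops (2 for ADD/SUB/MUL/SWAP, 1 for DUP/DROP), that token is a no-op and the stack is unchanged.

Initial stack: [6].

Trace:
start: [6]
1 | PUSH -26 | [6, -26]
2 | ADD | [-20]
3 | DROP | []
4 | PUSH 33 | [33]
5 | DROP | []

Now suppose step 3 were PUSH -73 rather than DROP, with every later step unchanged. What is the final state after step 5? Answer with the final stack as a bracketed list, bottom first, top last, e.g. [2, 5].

(re-executing from step 3 with the substitution; state before step 3: [-20])
3 | PUSH -73 | [-20, -73]
4 | PUSH 33 | [-20, -73, 33]
5 | DROP | [-20, -73]

[-20, -73]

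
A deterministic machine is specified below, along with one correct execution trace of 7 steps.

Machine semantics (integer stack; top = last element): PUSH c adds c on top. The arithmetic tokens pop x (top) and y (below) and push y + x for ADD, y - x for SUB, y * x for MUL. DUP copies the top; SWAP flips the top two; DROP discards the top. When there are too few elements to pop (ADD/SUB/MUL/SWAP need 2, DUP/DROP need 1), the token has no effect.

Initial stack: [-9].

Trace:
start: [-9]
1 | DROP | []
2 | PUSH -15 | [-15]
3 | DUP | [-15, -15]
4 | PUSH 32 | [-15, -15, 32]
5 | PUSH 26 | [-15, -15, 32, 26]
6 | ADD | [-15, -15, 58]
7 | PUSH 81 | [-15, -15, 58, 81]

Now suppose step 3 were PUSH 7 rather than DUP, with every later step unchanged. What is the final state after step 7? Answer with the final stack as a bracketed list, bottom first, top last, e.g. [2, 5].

(re-executing from step 3 with the substitution; state before step 3: [-15])
3 | PUSH 7 | [-15, 7]
4 | PUSH 32 | [-15, 7, 32]
5 | PUSH 26 | [-15, 7, 32, 26]
6 | ADD | [-15, 7, 58]
7 | PUSH 81 | [-15, 7, 58, 81]

[-15, 7, 58, 81]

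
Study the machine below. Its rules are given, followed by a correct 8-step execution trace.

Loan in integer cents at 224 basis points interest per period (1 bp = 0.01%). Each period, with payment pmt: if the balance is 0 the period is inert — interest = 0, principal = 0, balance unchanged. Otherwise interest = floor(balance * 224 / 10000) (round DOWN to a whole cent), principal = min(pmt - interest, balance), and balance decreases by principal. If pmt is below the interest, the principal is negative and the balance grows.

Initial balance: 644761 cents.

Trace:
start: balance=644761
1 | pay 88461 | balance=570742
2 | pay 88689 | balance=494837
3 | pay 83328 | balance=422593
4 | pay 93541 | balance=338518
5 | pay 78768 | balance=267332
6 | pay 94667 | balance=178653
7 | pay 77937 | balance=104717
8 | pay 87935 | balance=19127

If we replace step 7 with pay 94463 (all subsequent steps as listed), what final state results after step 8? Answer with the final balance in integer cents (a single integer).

(re-executing from step 7 with the substitution; state before step 7: balance=178653)
7 | pay 94463 | balance=88191
8 | pay 87935 | balance=2231

2231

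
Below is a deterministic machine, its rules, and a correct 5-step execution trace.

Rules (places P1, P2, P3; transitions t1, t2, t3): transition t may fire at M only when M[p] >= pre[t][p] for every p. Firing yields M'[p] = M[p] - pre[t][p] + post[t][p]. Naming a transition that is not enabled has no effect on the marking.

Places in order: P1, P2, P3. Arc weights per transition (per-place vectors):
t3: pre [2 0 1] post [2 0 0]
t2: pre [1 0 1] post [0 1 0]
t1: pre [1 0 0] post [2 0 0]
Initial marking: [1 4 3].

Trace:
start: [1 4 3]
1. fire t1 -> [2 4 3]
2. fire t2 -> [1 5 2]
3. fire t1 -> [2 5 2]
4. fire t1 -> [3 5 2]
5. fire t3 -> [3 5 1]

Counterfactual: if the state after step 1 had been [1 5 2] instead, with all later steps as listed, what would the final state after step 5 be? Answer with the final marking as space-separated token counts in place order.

state after step 1 := [1 5 2]
2. fire t2 -> [0 6 1]
3. fire t1 -> [0 6 1]
4. fire t1 -> [0 6 1]
5. fire t3 -> [0 6 1]

0 6 1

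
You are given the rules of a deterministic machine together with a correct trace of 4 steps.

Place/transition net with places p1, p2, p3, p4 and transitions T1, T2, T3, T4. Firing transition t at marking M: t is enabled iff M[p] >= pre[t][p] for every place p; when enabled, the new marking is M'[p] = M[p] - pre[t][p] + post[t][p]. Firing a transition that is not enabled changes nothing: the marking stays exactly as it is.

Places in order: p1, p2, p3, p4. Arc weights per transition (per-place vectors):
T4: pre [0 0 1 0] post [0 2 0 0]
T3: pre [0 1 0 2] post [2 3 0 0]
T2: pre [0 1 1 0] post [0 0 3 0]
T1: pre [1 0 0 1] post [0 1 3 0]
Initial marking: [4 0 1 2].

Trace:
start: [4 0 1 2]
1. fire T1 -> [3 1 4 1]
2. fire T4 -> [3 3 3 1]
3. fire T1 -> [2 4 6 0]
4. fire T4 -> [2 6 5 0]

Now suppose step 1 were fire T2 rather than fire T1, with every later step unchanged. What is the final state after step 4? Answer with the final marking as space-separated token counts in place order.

(re-executing from step 1 with the substitution; state before step 1: [4 0 1 2])
1. fire T2 -> [4 0 1 2]
2. fire T4 -> [4 2 0 2]
3. fire T1 -> [3 3 3 1]
4. fire T4 -> [3 5 2 1]

3 5 2 1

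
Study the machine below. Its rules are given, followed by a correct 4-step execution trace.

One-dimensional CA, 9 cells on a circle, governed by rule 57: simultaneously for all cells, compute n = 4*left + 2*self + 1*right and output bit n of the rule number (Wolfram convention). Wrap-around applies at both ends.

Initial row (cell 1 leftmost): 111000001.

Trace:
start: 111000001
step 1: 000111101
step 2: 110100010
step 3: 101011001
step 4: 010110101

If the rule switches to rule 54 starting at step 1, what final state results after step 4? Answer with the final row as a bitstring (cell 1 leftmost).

001011101

(re-executing steps 1..4 under rule 54; state before step 1: 111000001)
step 1: 000100010
step 2: 001110111
step 3: 110001000
step 4: 001011101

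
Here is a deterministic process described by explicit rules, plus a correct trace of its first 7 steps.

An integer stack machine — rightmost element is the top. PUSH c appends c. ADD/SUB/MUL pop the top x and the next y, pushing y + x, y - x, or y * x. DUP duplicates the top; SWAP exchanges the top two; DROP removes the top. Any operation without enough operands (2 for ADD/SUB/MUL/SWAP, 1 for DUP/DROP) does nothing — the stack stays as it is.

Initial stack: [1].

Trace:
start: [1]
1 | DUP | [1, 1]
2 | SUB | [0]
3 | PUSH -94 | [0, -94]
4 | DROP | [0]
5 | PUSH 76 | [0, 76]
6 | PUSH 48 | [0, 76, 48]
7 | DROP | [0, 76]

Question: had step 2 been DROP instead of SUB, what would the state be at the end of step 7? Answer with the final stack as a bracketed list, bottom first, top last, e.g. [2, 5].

(re-executing from step 2 with the substitution; state before step 2: [1, 1])
2 | DROP | [1]
3 | PUSH -94 | [1, -94]
4 | DROP | [1]
5 | PUSH 76 | [1, 76]
6 | PUSH 48 | [1, 76, 48]
7 | DROP | [1, 76]

[1, 76]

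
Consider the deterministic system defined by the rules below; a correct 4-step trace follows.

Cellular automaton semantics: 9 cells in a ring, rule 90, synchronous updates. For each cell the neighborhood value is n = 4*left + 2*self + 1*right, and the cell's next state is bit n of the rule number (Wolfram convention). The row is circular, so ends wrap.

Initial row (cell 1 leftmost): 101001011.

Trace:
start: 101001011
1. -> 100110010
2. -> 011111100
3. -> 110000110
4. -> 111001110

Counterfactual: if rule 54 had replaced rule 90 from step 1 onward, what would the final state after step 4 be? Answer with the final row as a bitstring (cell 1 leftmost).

(re-executing steps 1..4 under rule 54; state before step 1: 101001011)
1. -> 011111100
2. -> 100000010
3. -> 110000111
4. -> 001001000

001001000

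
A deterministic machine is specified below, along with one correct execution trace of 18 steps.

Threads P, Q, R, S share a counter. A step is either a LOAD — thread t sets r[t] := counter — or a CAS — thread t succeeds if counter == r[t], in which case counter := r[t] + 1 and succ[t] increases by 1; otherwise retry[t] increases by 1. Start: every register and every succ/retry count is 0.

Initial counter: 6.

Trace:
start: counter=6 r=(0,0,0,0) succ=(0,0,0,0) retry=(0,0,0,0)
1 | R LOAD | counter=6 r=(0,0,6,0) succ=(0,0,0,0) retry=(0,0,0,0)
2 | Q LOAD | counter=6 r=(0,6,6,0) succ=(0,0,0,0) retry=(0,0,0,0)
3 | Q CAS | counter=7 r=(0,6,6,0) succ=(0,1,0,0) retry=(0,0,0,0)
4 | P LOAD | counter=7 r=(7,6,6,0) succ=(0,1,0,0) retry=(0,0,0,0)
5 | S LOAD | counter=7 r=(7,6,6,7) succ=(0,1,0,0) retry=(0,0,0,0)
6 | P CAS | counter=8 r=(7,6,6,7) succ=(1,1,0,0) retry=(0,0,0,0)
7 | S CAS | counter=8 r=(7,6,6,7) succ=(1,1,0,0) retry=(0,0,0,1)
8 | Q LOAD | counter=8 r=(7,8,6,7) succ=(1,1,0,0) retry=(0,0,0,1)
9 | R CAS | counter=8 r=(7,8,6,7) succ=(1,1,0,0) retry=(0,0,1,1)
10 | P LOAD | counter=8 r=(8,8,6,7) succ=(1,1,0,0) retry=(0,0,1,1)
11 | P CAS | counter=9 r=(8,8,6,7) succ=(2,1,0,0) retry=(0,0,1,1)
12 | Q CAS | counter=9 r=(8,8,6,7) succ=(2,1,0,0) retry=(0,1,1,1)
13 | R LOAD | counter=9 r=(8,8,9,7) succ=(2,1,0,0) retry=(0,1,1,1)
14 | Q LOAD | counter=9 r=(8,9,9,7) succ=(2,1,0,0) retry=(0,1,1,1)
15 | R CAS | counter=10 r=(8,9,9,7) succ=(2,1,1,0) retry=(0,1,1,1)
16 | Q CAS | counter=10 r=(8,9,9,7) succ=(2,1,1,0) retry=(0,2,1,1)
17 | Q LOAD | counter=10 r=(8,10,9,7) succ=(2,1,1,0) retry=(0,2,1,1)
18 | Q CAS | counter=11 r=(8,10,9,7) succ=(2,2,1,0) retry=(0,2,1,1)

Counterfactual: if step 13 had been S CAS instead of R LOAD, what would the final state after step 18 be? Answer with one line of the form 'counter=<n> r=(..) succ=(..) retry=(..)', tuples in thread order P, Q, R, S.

(re-executing from step 13 with the substitution; state before step 13: counter=9 r=(8,8,6,7) succ=(2,1,0,0) retry=(0,1,1,1))
13 | S CAS | counter=9 r=(8,8,6,7) succ=(2,1,0,0) retry=(0,1,1,2)
14 | Q LOAD | counter=9 r=(8,9,6,7) succ=(2,1,0,0) retry=(0,1,1,2)
15 | R CAS | counter=9 r=(8,9,6,7) succ=(2,1,0,0) retry=(0,1,2,2)
16 | Q CAS | counter=10 r=(8,9,6,7) succ=(2,2,0,0) retry=(0,1,2,2)
17 | Q LOAD | counter=10 r=(8,10,6,7) succ=(2,2,0,0) retry=(0,1,2,2)
18 | Q CAS | counter=11 r=(8,10,6,7) succ=(2,3,0,0) retry=(0,1,2,2)

counter=11 r=(8,10,6,7) succ=(2,3,0,0) retry=(0,1,2,2)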